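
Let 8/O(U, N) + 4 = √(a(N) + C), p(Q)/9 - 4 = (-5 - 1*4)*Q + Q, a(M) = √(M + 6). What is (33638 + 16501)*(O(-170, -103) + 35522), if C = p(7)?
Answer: 1781037558 - 401112/(4 - √(-468 + I*√97)) ≈ 1.781e+9 - 17993.0*I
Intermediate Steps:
a(M) = √(6 + M)
p(Q) = 36 - 72*Q (p(Q) = 36 + 9*((-5 - 1*4)*Q + Q) = 36 + 9*((-5 - 4)*Q + Q) = 36 + 9*(-9*Q + Q) = 36 + 9*(-8*Q) = 36 - 72*Q)
C = -468 (C = 36 - 72*7 = 36 - 504 = -468)
O(U, N) = 8/(-4 + √(-468 + √(6 + N))) (O(U, N) = 8/(-4 + √(√(6 + N) - 468)) = 8/(-4 + √(-468 + √(6 + N))))
(33638 + 16501)*(O(-170, -103) + 35522) = (33638 + 16501)*(8/(-4 + √(-468 + √(6 - 103))) + 35522) = 50139*(8/(-4 + √(-468 + √(-97))) + 35522) = 50139*(8/(-4 + √(-468 + I*√97)) + 35522) = 50139*(35522 + 8/(-4 + √(-468 + I*√97))) = 1781037558 + 401112/(-4 + √(-468 + I*√97))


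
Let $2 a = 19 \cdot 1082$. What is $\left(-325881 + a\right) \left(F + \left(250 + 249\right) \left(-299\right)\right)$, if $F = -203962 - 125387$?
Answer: $151031337100$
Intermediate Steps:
$F = -329349$
$a = 10279$ ($a = \frac{19 \cdot 1082}{2} = \frac{1}{2} \cdot 20558 = 10279$)
$\left(-325881 + a\right) \left(F + \left(250 + 249\right) \left(-299\right)\right) = \left(-325881 + 10279\right) \left(-329349 + \left(250 + 249\right) \left(-299\right)\right) = - 315602 \left(-329349 + 499 \left(-299\right)\right) = - 315602 \left(-329349 - 149201\right) = \left(-315602\right) \left(-478550\right) = 151031337100$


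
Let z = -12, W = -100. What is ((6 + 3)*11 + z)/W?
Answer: -87/100 ≈ -0.87000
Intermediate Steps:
((6 + 3)*11 + z)/W = ((6 + 3)*11 - 12)/(-100) = (9*11 - 12)*(-1/100) = (99 - 12)*(-1/100) = 87*(-1/100) = -87/100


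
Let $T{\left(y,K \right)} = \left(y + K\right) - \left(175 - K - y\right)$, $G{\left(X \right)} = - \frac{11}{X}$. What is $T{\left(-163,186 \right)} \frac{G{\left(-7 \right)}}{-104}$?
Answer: $\frac{1419}{728} \approx 1.9492$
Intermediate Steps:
$T{\left(y,K \right)} = -175 + 2 K + 2 y$ ($T{\left(y,K \right)} = \left(K + y\right) - \left(175 - K - y\right) = \left(K + y\right) + \left(-175 + K + y\right) = -175 + 2 K + 2 y$)
$T{\left(-163,186 \right)} \frac{G{\left(-7 \right)}}{-104} = \left(-175 + 2 \cdot 186 + 2 \left(-163\right)\right) \frac{\left(-11\right) \frac{1}{-7}}{-104} = \left(-175 + 372 - 326\right) \left(-11\right) \left(- \frac{1}{7}\right) \left(- \frac{1}{104}\right) = - 129 \cdot \frac{11}{7} \left(- \frac{1}{104}\right) = \left(-129\right) \left(- \frac{11}{728}\right) = \frac{1419}{728}$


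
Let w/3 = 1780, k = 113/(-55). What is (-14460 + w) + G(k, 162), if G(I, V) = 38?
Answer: -9082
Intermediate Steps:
k = -113/55 (k = 113*(-1/55) = -113/55 ≈ -2.0545)
w = 5340 (w = 3*1780 = 5340)
(-14460 + w) + G(k, 162) = (-14460 + 5340) + 38 = -9120 + 38 = -9082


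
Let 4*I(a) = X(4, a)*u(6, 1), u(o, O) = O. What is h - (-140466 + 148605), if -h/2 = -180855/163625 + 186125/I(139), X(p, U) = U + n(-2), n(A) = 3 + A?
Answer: -614330183/32725 ≈ -18773.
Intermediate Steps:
X(p, U) = 1 + U (X(p, U) = U + (3 - 2) = U + 1 = 1 + U)
I(a) = ¼ + a/4 (I(a) = ((1 + a)*1)/4 = (1 + a)/4 = ¼ + a/4)
h = -347981408/32725 (h = -2*(-180855/163625 + 186125/(¼ + (¼)*139)) = -2*(-180855*1/163625 + 186125/(¼ + 139/4)) = -2*(-36171/32725 + 186125/35) = -2*(-36171/32725 + 186125*(1/35)) = -2*(-36171/32725 + 37225/7) = -2*173990704/32725 = -347981408/32725 ≈ -10634.)
h - (-140466 + 148605) = -347981408/32725 - (-140466 + 148605) = -347981408/32725 - 1*8139 = -347981408/32725 - 8139 = -614330183/32725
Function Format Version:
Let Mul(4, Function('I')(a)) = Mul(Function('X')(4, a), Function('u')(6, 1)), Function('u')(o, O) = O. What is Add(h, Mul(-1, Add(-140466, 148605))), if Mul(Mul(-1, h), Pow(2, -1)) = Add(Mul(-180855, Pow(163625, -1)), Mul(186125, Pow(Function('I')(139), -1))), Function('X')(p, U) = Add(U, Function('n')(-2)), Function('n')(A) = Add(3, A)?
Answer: Rational(-614330183, 32725) ≈ -18773.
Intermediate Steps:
Function('X')(p, U) = Add(1, U) (Function('X')(p, U) = Add(U, Add(3, -2)) = Add(U, 1) = Add(1, U))
Function('I')(a) = Add(Rational(1, 4), Mul(Rational(1, 4), a)) (Function('I')(a) = Mul(Rational(1, 4), Mul(Add(1, a), 1)) = Mul(Rational(1, 4), Add(1, a)) = Add(Rational(1, 4), Mul(Rational(1, 4), a)))
h = Rational(-347981408, 32725) (h = Mul(-2, Add(Mul(-180855, Pow(163625, -1)), Mul(186125, Pow(Add(Rational(1, 4), Mul(Rational(1, 4), 139)), -1)))) = Mul(-2, Add(Mul(-180855, Rational(1, 163625)), Mul(186125, Pow(Add(Rational(1, 4), Rational(139, 4)), -1)))) = Mul(-2, Add(Rational(-36171, 32725), Mul(186125, Pow(35, -1)))) = Mul(-2, Add(Rational(-36171, 32725), Mul(186125, Rational(1, 35)))) = Mul(-2, Add(Rational(-36171, 32725), Rational(37225, 7))) = Mul(-2, Rational(173990704, 32725)) = Rational(-347981408, 32725) ≈ -10634.)
Add(h, Mul(-1, Add(-140466, 148605))) = Add(Rational(-347981408, 32725), Mul(-1, Add(-140466, 148605))) = Add(Rational(-347981408, 32725), Mul(-1, 8139)) = Add(Rational(-347981408, 32725), -8139) = Rational(-614330183, 32725)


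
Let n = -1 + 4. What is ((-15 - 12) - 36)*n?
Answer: -189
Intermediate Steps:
n = 3
((-15 - 12) - 36)*n = ((-15 - 12) - 36)*3 = (-27 - 36)*3 = -63*3 = -189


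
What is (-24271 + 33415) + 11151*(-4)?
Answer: -35460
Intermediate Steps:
(-24271 + 33415) + 11151*(-4) = 9144 - 44604 = -35460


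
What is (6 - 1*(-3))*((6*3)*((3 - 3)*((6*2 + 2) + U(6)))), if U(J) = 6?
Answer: 0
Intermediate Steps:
(6 - 1*(-3))*((6*3)*((3 - 3)*((6*2 + 2) + U(6)))) = (6 - 1*(-3))*((6*3)*((3 - 3)*((6*2 + 2) + 6))) = (6 + 3)*(18*(0*((12 + 2) + 6))) = 9*(18*(0*(14 + 6))) = 9*(18*(0*20)) = 9*(18*0) = 9*0 = 0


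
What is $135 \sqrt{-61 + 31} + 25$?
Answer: $25 + 135 i \sqrt{30} \approx 25.0 + 739.43 i$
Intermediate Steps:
$135 \sqrt{-61 + 31} + 25 = 135 \sqrt{-30} + 25 = 135 i \sqrt{30} + 25 = 25 + 135 i \sqrt{30}$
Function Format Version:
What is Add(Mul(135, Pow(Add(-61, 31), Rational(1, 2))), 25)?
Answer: Add(25, Mul(135, I, Pow(30, Rational(1, 2)))) ≈ Add(25.000, Mul(739.43, I))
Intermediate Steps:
Add(Mul(135, Pow(Add(-61, 31), Rational(1, 2))), 25) = Add(Mul(135, Pow(-30, Rational(1, 2))), 25) = Add(Mul(135, Mul(I, Pow(30, Rational(1, 2)))), 25) = Add(Mul(135, I, Pow(30, Rational(1, 2))), 25) = Add(25, Mul(135, I, Pow(30, Rational(1, 2))))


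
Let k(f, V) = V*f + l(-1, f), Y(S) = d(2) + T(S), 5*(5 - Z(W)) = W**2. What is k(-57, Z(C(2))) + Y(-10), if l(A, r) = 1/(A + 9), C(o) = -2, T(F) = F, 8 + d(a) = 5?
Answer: -10091/40 ≈ -252.27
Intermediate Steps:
d(a) = -3 (d(a) = -8 + 5 = -3)
l(A, r) = 1/(9 + A)
Z(W) = 5 - W**2/5
Y(S) = -3 + S
k(f, V) = 1/8 + V*f (k(f, V) = V*f + 1/(9 - 1) = V*f + 1/8 = 1/8 + V*f)
k(-57, Z(C(2))) + Y(-10) = (1/8 + (5 - 1/5*(-2)**2)*(-57)) + (-3 - 10) = (1/8 + (5 - 1/5*4)*(-57)) - 13 = (1/8 + (5 - 4/5)*(-57)) - 13 = (1/8 + (21/5)*(-57)) - 13 = (1/8 - 1197/5) - 13 = -9571/40 - 13 = -10091/40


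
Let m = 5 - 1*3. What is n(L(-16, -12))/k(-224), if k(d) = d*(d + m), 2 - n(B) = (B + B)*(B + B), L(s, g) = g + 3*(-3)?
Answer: -881/24864 ≈ -0.035433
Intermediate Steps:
L(s, g) = -9 + g (L(s, g) = g - 9 = -9 + g)
m = 2 (m = 5 - 3 = 2)
n(B) = 2 - 4*B**2 (n(B) = 2 - (B + B)*(B + B) = 2 - 2*B*2*B = 2 - 4*B**2)
k(d) = d*(2 + d) (k(d) = d*(d + 2) = d*(2 + d))
n(L(-16, -12))/k(-224) = (2 - 4*(-9 - 12)**2)/((-224*(2 - 224))) = (2 - 4*(-21)**2)/((-224*(-222))) = (2 - 4*441)/49728 = (2 - 1764)*(1/49728) = -1762*1/49728 = -881/24864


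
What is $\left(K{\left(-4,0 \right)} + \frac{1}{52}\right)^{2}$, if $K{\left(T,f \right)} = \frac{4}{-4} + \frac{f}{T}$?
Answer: $\frac{2601}{2704} \approx 0.96191$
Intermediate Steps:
$K{\left(T,f \right)} = -1 + \frac{f}{T}$ ($K{\left(T,f \right)} = 4 \left(- \frac{1}{4}\right) + \frac{f}{T} = -1 + \frac{f}{T}$)
$\left(K{\left(-4,0 \right)} + \frac{1}{52}\right)^{2} = \left(\frac{0 - -4}{-4} + \frac{1}{52}\right)^{2} = \left(- \frac{0 + 4}{4} + \frac{1}{52}\right)^{2} = \left(\left(- \frac{1}{4}\right) 4 + \frac{1}{52}\right)^{2} = \left(-1 + \frac{1}{52}\right)^{2} = \left(- \frac{51}{52}\right)^{2} = \frac{2601}{2704}$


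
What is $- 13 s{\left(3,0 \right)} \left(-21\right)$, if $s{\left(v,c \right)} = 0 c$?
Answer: $0$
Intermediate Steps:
$s{\left(v,c \right)} = 0$
$- 13 s{\left(3,0 \right)} \left(-21\right) = \left(-13\right) 0 \left(-21\right) = 0 \left(-21\right) = 0$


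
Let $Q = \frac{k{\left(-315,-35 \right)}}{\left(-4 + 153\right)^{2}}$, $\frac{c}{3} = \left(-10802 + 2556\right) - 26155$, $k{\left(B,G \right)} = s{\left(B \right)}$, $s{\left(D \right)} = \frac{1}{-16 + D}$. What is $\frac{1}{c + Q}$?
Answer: $- \frac{7348531}{758390444794} \approx -9.6896 \cdot 10^{-6}$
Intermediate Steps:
$k{\left(B,G \right)} = \frac{1}{-16 + B}$
$c = -103203$ ($c = 3 \left(\left(-10802 + 2556\right) - 26155\right) = 3 \left(-8246 - 26155\right) = 3 \left(-34401\right) = -103203$)
$Q = - \frac{1}{7348531}$ ($Q = \frac{1}{\left(-16 - 315\right) \left(-4 + 153\right)^{2}} = \frac{1}{\left(-331\right) 149^{2}} = - \frac{1}{331 \cdot 22201} = \left(- \frac{1}{331}\right) \frac{1}{22201} = - \frac{1}{7348531} \approx -1.3608 \cdot 10^{-7}$)
$\frac{1}{c + Q} = \frac{1}{-103203 - \frac{1}{7348531}} = \frac{1}{- \frac{758390444794}{7348531}} = - \frac{7348531}{758390444794}$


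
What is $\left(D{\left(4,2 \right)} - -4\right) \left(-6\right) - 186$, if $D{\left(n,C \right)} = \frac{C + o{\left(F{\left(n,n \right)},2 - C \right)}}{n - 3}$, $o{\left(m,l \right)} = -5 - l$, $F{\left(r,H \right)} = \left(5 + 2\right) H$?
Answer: $-192$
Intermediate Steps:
$F{\left(r,H \right)} = 7 H$
$D{\left(n,C \right)} = \frac{-7 + 2 C}{-3 + n}$ ($D{\left(n,C \right)} = \frac{C - \left(7 - C\right)}{n - 3} = \frac{C + \left(-5 + \left(-2 + C\right)\right)}{-3 + n} = \frac{C + \left(-7 + C\right)}{-3 + n} = \frac{-7 + 2 C}{-3 + n}$)
$\left(D{\left(4,2 \right)} - -4\right) \left(-6\right) - 186 = \left(\frac{-7 + 2 \cdot 2}{-3 + 4} - -4\right) \left(-6\right) - 186 = \left(\frac{-7 + 4}{1} + 4\right) \left(-6\right) - 186 = \left(1 \left(-3\right) + 4\right) \left(-6\right) - 186 = \left(-3 + 4\right) \left(-6\right) - 186 = 1 \left(-6\right) - 186 = -6 - 186 = -192$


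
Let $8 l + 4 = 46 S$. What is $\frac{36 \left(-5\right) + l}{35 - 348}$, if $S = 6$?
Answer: $\frac{146}{313} \approx 0.46645$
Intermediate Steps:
$l = 34$ ($l = - \frac{1}{2} + \frac{46 \cdot 6}{8} = - \frac{1}{2} + \frac{1}{8} \cdot 276 = - \frac{1}{2} + \frac{69}{2} = 34$)
$\frac{36 \left(-5\right) + l}{35 - 348} = \frac{36 \left(-5\right) + 34}{35 - 348} = \frac{-180 + 34}{-313} = \left(-146\right) \left(- \frac{1}{313}\right) = \frac{146}{313}$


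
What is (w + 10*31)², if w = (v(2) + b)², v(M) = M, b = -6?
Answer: 106276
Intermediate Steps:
w = 16 (w = (2 - 6)² = (-4)² = 16)
(w + 10*31)² = (16 + 10*31)² = (16 + 310)² = 326² = 106276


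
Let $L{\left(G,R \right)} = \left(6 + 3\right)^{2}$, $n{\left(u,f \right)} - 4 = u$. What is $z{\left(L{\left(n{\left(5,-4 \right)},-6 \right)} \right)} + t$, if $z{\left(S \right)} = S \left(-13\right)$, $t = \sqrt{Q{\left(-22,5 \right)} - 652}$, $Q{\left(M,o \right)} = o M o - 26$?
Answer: $-1053 + 2 i \sqrt{307} \approx -1053.0 + 35.043 i$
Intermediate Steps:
$Q{\left(M,o \right)} = -26 + M o^{2}$ ($Q{\left(M,o \right)} = M o o - 26 = M o^{2} - 26 = -26 + M o^{2}$)
$n{\left(u,f \right)} = 4 + u$
$L{\left(G,R \right)} = 81$ ($L{\left(G,R \right)} = 9^{2} = 81$)
$t = 2 i \sqrt{307}$ ($t = \sqrt{\left(-26 - 22 \cdot 5^{2}\right) - 652} = \sqrt{\left(-26 - 550\right) - 652} = \sqrt{-576 - 652} = \sqrt{-1228} = 2 i \sqrt{307} \approx 35.043 i$)
$z{\left(S \right)} = - 13 S$
$z{\left(L{\left(n{\left(5,-4 \right)},-6 \right)} \right)} + t = \left(-13\right) 81 + 2 i \sqrt{307} = -1053 + 2 i \sqrt{307}$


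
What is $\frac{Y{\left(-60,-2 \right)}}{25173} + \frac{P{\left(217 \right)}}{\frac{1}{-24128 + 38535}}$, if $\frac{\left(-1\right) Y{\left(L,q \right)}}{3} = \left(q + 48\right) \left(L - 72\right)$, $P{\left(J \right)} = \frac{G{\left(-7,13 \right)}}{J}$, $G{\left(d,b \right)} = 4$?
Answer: $\frac{161624724}{606949} \approx 266.29$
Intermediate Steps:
$P{\left(J \right)} = \frac{4}{J}$
$Y{\left(L,q \right)} = - 3 \left(-72 + L\right) \left(48 + q\right)$ ($Y{\left(L,q \right)} = - 3 \left(q + 48\right) \left(L - 72\right) = - 3 \left(48 + q\right) \left(-72 + L\right) = - 3 \left(-72 + L\right) \left(48 + q\right)$)
$\frac{Y{\left(-60,-2 \right)}}{25173} + \frac{P{\left(217 \right)}}{\frac{1}{-24128 + 38535}} = \frac{10368 - -8640 + 216 \left(-2\right) - \left(-180\right) \left(-2\right)}{25173} + \frac{4 \cdot \frac{1}{217}}{\frac{1}{-24128 + 38535}} = \left(10368 + 8640 - 432 - 360\right) \frac{1}{25173} + \frac{4 \cdot \frac{1}{217}}{\frac{1}{14407}} = 18216 \cdot \frac{1}{25173} + \frac{4 \frac{1}{\frac{1}{14407}}}{217} = \frac{2024}{2797} + \frac{4}{217} \cdot 14407 = \frac{2024}{2797} + \frac{57628}{217} = \frac{161624724}{606949}$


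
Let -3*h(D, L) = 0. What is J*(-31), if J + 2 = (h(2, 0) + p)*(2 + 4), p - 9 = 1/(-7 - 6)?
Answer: -20770/13 ≈ -1597.7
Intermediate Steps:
p = 116/13 (p = 9 + 1/(-7 - 6) = 9 + 1/(-13) = 9 - 1/13 = 116/13 ≈ 8.9231)
h(D, L) = 0 (h(D, L) = -1/3*0 = 0)
J = 670/13 (J = -2 + (0 + 116/13)*(2 + 4) = -2 + (116/13)*6 = -2 + 696/13 = 670/13 ≈ 51.538)
J*(-31) = (670/13)*(-31) = -20770/13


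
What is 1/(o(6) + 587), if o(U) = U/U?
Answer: 1/588 ≈ 0.0017007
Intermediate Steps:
o(U) = 1
1/(o(6) + 587) = 1/(1 + 587) = 1/588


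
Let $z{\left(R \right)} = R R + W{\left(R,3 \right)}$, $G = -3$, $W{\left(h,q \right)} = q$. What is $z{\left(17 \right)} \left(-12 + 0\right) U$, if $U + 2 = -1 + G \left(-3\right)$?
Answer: $-21024$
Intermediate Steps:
$U = 6$ ($U = -2 - -8 = -2 + \left(-1 + 9\right) = -2 + 8 = 6$)
$z{\left(R \right)} = 3 + R^{2}$ ($z{\left(R \right)} = R R + 3 = R^{2} + 3 = 3 + R^{2}$)
$z{\left(17 \right)} \left(-12 + 0\right) U = \left(3 + 17^{2}\right) \left(-12 + 0\right) 6 = \left(3 + 289\right) \left(\left(-12\right) 6\right) = 292 \left(-72\right) = -21024$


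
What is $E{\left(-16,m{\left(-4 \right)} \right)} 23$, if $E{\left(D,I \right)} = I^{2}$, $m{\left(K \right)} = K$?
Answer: $368$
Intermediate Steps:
$E{\left(-16,m{\left(-4 \right)} \right)} 23 = \left(-4\right)^{2} \cdot 23 = 16 \cdot 23 = 368$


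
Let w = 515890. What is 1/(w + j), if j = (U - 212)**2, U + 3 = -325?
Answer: 1/807490 ≈ 1.2384e-6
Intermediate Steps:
U = -328 (U = -3 - 325 = -328)
j = 291600 (j = (-328 - 212)**2 = (-540)**2 = 291600)
1/(w + j) = 1/(515890 + 291600) = 1/807490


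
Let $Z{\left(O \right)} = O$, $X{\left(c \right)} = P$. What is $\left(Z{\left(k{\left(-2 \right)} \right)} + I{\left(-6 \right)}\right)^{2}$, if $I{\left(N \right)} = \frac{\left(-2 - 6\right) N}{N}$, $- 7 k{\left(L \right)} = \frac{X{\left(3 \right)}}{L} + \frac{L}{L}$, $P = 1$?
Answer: $\frac{12769}{196} \approx 65.148$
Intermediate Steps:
$X{\left(c \right)} = 1$
$k{\left(L \right)} = - \frac{1}{7} - \frac{1}{7 L}$ ($k{\left(L \right)} = - \frac{1 \frac{1}{L} + \frac{L}{L}}{7} = - \frac{\frac{1}{L} + 1}{7} = - \frac{1 + \frac{1}{L}}{7} = - \frac{1}{7} - \frac{1}{7 L}$)
$I{\left(N \right)} = -8$ ($I{\left(N \right)} = \frac{\left(-8\right) N}{N} = -8$)
$\left(Z{\left(k{\left(-2 \right)} \right)} + I{\left(-6 \right)}\right)^{2} = \left(\frac{-1 - -2}{7 \left(-2\right)} - 8\right)^{2} = \left(\frac{1}{7} \left(- \frac{1}{2}\right) \left(-1 + 2\right) - 8\right)^{2} = \left(\frac{1}{7} \left(- \frac{1}{2}\right) 1 - 8\right)^{2} = \left(- \frac{1}{14} - 8\right)^{2} = \left(- \frac{113}{14}\right)^{2} = \frac{12769}{196}$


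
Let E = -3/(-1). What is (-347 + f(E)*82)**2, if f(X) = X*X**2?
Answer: 3485689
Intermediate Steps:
E = 3 (E = -3*(-1) = 3)
f(X) = X**3
(-347 + f(E)*82)**2 = (-347 + 3**3*82)**2 = (-347 + 27*82)**2 = (-347 + 2214)**2 = 1867**2 = 3485689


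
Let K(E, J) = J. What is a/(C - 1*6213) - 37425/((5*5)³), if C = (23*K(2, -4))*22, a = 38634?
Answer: -36477039/5148125 ≈ -7.0855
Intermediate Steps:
C = -2024 (C = (23*(-4))*22 = -92*22 = -2024)
a/(C - 1*6213) - 37425/((5*5)³) = 38634/(-2024 - 1*6213) - 37425/((5*5)³) = 38634/(-2024 - 6213) - 37425/(25³) = 38634/(-8237) - 37425/15625 = 38634*(-1/8237) - 37425*1/15625 = -38634/8237 - 1497/625 = -36477039/5148125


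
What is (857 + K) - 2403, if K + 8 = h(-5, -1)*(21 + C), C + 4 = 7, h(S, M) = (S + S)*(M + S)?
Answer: -114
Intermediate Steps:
h(S, M) = 2*S*(M + S) (h(S, M) = (2*S)*(M + S) = 2*S*(M + S))
C = 3 (C = -4 + 7 = 3)
K = 1432 (K = -8 + (2*(-5)*(-1 - 5))*(21 + 3) = -8 + (2*(-5)*(-6))*24 = -8 + 60*24 = -8 + 1440 = 1432)
(857 + K) - 2403 = (857 + 1432) - 2403 = 2289 - 2403 = -114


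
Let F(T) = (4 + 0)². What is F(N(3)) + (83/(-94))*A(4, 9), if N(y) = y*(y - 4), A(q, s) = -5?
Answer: 1919/94 ≈ 20.415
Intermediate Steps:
N(y) = y*(-4 + y)
F(T) = 16 (F(T) = 4² = 16)
F(N(3)) + (83/(-94))*A(4, 9) = 16 + (83/(-94))*(-5) = 16 + (83*(-1/94))*(-5) = 16 - 83/94*(-5) = 16 + 415/94 = 1919/94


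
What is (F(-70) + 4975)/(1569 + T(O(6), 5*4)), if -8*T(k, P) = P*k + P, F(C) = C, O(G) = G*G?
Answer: 9810/2953 ≈ 3.3220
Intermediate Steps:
O(G) = G**2
T(k, P) = -P/8 - P*k/8 (T(k, P) = -(P*k + P)/8 = -(P + P*k)/8 = -P/8 - P*k/8)
(F(-70) + 4975)/(1569 + T(O(6), 5*4)) = (-70 + 4975)/(1569 - 5*4*(1 + 6**2)/8) = 4905/(1569 - 1/8*20*(1 + 36)) = 4905/(1569 - 1/8*20*37) = 4905/(1569 - 185/2) = 4905/(2953/2) = 4905*(2/2953) = 9810/2953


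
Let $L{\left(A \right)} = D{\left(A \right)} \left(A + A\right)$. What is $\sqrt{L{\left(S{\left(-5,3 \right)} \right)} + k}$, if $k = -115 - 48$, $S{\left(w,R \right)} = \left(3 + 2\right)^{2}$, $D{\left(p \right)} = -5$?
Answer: $i \sqrt{413} \approx 20.322 i$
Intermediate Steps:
$S{\left(w,R \right)} = 25$ ($S{\left(w,R \right)} = 5^{2} = 25$)
$L{\left(A \right)} = - 10 A$ ($L{\left(A \right)} = - 5 \left(A + A\right) = - 5 \cdot 2 A = - 10 A$)
$k = -163$ ($k = -115 + \left(-97 + 49\right) = -115 - 48 = -163$)
$\sqrt{L{\left(S{\left(-5,3 \right)} \right)} + k} = \sqrt{\left(-10\right) 25 - 163} = \sqrt{-250 - 163} = \sqrt{-413} = i \sqrt{413}$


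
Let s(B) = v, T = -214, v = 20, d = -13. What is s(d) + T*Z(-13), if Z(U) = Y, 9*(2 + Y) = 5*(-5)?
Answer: 9382/9 ≈ 1042.4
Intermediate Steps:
Y = -43/9 (Y = -2 + (5*(-5))/9 = -2 + (⅑)*(-25) = -2 - 25/9 = -43/9 ≈ -4.7778)
Z(U) = -43/9
s(B) = 20
s(d) + T*Z(-13) = 20 - 214*(-43/9) = 20 + 9202/9 = 9382/9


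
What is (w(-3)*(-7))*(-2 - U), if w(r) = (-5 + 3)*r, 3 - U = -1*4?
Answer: 378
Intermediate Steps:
U = 7 (U = 3 - (-1)*4 = 3 - 1*(-4) = 3 + 4 = 7)
w(r) = -2*r
(w(-3)*(-7))*(-2 - U) = (-2*(-3)*(-7))*(-2 - 1*7) = (6*(-7))*(-2 - 7) = -42*(-9) = 378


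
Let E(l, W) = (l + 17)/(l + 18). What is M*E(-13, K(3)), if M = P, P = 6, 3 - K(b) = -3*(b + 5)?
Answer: 24/5 ≈ 4.8000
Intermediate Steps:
K(b) = 18 + 3*b (K(b) = 3 - (-3)*(b + 5) = 3 - (-3)*(5 + b) = 3 - (-15 - 3*b) = 3 + (15 + 3*b) = 18 + 3*b)
E(l, W) = (17 + l)/(18 + l)
M = 6
M*E(-13, K(3)) = 6*((17 - 13)/(18 - 13)) = 6*(4/5) = 24/5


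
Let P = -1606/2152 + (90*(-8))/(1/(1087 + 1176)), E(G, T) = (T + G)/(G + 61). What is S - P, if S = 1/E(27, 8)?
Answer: 61361820393/37660 ≈ 1.6294e+6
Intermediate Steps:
E(G, T) = (G + T)/(61 + G)
S = 88/35 (S = 1/((27 + 8)/(61 + 27)) = 1/(35/88) = 88/35 ≈ 2.5143)
P = -1753192163/1076 (P = -1606*1/2152 - 720/(1/2263) = -803/1076 - 720/1/2263 = -803/1076 - 720*2263 = -803/1076 - 1629360 = -1753192163/1076 ≈ -1.6294e+6)
S - P = 88/35 - 1*(-1753192163/1076) = 88/35 + 1753192163/1076 = 61361820393/37660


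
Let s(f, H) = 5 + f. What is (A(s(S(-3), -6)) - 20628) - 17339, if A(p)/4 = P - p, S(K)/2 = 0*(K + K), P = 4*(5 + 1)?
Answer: -37891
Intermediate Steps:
P = 24 (P = 4*6 = 24)
S(K) = 0 (S(K) = 2*(0*(K + K)) = 2*(0*(2*K)) = 2*0 = 0)
A(p) = 96 - 4*p (A(p) = 4*(24 - p) = 96 - 4*p)
(A(s(S(-3), -6)) - 20628) - 17339 = ((96 - 4*(5 + 0)) - 20628) - 17339 = ((96 - 4*5) - 20628) - 17339 = ((96 - 20) - 20628) - 17339 = (76 - 20628) - 17339 = -20552 - 17339 = -37891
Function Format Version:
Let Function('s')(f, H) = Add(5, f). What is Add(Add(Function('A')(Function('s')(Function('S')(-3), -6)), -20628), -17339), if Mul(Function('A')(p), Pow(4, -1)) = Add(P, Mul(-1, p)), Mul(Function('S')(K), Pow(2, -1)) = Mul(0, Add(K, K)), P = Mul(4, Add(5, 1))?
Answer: -37891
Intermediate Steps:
P = 24 (P = Mul(4, 6) = 24)
Function('S')(K) = 0 (Function('S')(K) = Mul(2, Mul(0, Add(K, K))) = Mul(2, Mul(0, Mul(2, K))) = Mul(2, 0) = 0)
Function('A')(p) = Add(96, Mul(-4, p)) (Function('A')(p) = Mul(4, Add(24, Mul(-1, p))) = Add(96, Mul(-4, p)))
Add(Add(Function('A')(Function('s')(Function('S')(-3), -6)), -20628), -17339) = Add(Add(Add(96, Mul(-4, Add(5, 0))), -20628), -17339) = Add(Add(Add(96, Mul(-4, 5)), -20628), -17339) = Add(Add(Add(96, -20), -20628), -17339) = Add(Add(76, -20628), -17339) = Add(-20552, -17339) = -37891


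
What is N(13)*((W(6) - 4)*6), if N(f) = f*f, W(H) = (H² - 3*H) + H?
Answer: 20280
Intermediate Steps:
W(H) = H² - 2*H
N(f) = f²
N(13)*((W(6) - 4)*6) = 13²*((6*(-2 + 6) - 4)*6) = 169*((6*4 - 4)*6) = 169*((24 - 4)*6) = 169*(20*6) = 169*120 = 20280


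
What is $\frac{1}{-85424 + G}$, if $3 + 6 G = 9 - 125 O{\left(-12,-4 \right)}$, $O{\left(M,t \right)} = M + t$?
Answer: $- \frac{3}{255269} \approx -1.1752 \cdot 10^{-5}$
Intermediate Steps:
$G = \frac{1003}{3}$ ($G = - \frac{1}{2} + \frac{9 - 125 \left(-12 - 4\right)}{6} = - \frac{1}{2} + \frac{9 - -2000}{6} = - \frac{1}{2} + \frac{9 + 2000}{6} = - \frac{1}{2} + \frac{1}{6} \cdot 2009 = - \frac{1}{2} + \frac{2009}{6} = \frac{1003}{3} \approx 334.33$)
$\frac{1}{-85424 + G} = \frac{1}{-85424 + \frac{1003}{3}} = \frac{1}{- \frac{255269}{3}} = - \frac{3}{255269}$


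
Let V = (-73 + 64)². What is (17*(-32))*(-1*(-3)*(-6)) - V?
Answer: 9711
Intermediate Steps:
V = 81 (V = (-9)² = 81)
(17*(-32))*(-1*(-3)*(-6)) - V = (17*(-32))*(-1*(-3)*(-6)) - 1*81 = -1632*(-6) - 81 = -544*(-18) - 81 = 9792 - 81 = 9711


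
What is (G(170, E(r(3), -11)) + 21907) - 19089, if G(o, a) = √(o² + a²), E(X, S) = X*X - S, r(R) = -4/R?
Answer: 2818 + 5*√94165/9 ≈ 2988.5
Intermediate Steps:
E(X, S) = X² - S
G(o, a) = √(a² + o²)
(G(170, E(r(3), -11)) + 21907) - 19089 = (√(((-4/3)² - 1*(-11))² + 170²) + 21907) - 19089 = (√(((-4*⅓)² + 11)² + 28900) + 21907) - 19089 = (√(((-4/3)² + 11)² + 28900) + 21907) - 19089 = (√((16/9 + 11)² + 28900) + 21907) - 19089 = (√((115/9)² + 28900) + 21907) - 19089 = (√(13225/81 + 28900) + 21907) - 19089 = (√(2354125/81) + 21907) - 19089 = (5*√94165/9 + 21907) - 19089 = (21907 + 5*√94165/9) - 19089 = 2818 + 5*√94165/9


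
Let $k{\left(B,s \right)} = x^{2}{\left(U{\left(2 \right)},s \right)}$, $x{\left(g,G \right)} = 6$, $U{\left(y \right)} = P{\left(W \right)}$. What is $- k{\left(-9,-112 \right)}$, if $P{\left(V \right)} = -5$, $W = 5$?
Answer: $-36$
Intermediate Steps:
$U{\left(y \right)} = -5$
$k{\left(B,s \right)} = 36$ ($k{\left(B,s \right)} = 6^{2} = 36$)
$- k{\left(-9,-112 \right)} = \left(-1\right) 36 = -36$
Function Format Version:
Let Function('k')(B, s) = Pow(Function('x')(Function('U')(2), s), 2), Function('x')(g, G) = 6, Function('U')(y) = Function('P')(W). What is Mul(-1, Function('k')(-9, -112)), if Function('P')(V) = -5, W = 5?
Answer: -36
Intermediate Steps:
Function('U')(y) = -5
Function('k')(B, s) = 36 (Function('k')(B, s) = Pow(6, 2) = 36)
Mul(-1, Function('k')(-9, -112)) = Mul(-1, 36) = -36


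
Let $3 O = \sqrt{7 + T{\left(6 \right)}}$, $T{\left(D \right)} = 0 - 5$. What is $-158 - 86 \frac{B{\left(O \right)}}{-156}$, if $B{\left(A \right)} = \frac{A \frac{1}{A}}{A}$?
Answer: $-158 + \frac{43 \sqrt{2}}{52} \approx -156.83$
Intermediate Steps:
$T{\left(D \right)} = -5$ ($T{\left(D \right)} = 0 - 5 = -5$)
$O = \frac{\sqrt{2}}{3}$ ($O = \frac{\sqrt{7 - 5}}{3} = \frac{\sqrt{2}}{3} \approx 0.4714$)
$B{\left(A \right)} = \frac{1}{A}$ ($B{\left(A \right)} = 1 \frac{1}{A} = \frac{1}{A}$)
$-158 - 86 \frac{B{\left(O \right)}}{-156} = -158 - 86 \frac{1}{\frac{\sqrt{2}}{3} \left(-156\right)} = -158 - 86 \frac{3 \sqrt{2}}{2} \left(- \frac{1}{156}\right) = -158 - 86 \left(- \frac{\sqrt{2}}{104}\right) = -158 + \frac{43 \sqrt{2}}{52}$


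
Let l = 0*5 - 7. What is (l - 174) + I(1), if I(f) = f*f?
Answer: -180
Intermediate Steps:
I(f) = f**2
l = -7 (l = 0 - 7 = -7)
(l - 174) + I(1) = (-7 - 174) + 1**2 = -181 + 1 = -180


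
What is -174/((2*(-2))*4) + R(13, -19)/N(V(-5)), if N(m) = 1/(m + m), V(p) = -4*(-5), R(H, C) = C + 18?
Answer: -233/8 ≈ -29.125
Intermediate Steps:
R(H, C) = 18 + C
V(p) = 20
N(m) = 1/(2*m)
-174/((2*(-2))*4) + R(13, -19)/N(V(-5)) = -174/((2*(-2))*4) + (18 - 19)/(((½)/20)) = -174/((-4*4)) - 1/((½)*(1/20)) = -174/(-16) - 1/1/40 = -174*(-1/16) - 1*40 = 87/8 - 40 = -233/8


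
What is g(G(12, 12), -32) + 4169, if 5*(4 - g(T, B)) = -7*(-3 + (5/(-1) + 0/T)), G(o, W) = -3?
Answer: 20809/5 ≈ 4161.8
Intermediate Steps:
g(T, B) = -36/5 (g(T, B) = 4 - (-7)*(-3 + (5/(-1) + 0/T))/5 = 4 - (-7)*(-3 + (5*(-1) + 0))/5 = 4 - (-7)*(-3 + (-5 + 0))/5 = 4 - (-7)*(-3 - 5)/5 = 4 - (-7)*(-8)/5 = 4 - ⅕*56 = 4 - 56/5 = -36/5)
g(G(12, 12), -32) + 4169 = -36/5 + 4169 = 20809/5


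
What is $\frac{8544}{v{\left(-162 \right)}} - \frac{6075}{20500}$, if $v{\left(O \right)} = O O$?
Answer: $\frac{52399}{1793340} \approx 0.029219$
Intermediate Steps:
$v{\left(O \right)} = O^{2}$
$\frac{8544}{v{\left(-162 \right)}} - \frac{6075}{20500} = \frac{8544}{\left(-162\right)^{2}} - \frac{6075}{20500} = \frac{8544}{26244} - \frac{243}{820} = 8544 \cdot \frac{1}{26244} - \frac{243}{820} = \frac{712}{2187} - \frac{243}{820} = \frac{52399}{1793340}$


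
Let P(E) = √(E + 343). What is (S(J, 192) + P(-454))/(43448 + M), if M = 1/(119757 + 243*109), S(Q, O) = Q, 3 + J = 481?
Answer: 69904632/6354009313 + 146244*I*√111/6354009313 ≈ 0.011002 + 0.00024249*I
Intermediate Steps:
J = 478 (J = -3 + 481 = 478)
M = 1/146244 (M = 1/(119757 + 26487) = 1/146244 ≈ 6.8379e-6)
P(E) = √(343 + E)
(S(J, 192) + P(-454))/(43448 + M) = (478 + √(343 - 454))/(43448 + 1/146244) = (478 + √(-111))/(6354009313/146244) = (478 + I*√111)*(146244/6354009313) = 69904632/6354009313 + 146244*I*√111/6354009313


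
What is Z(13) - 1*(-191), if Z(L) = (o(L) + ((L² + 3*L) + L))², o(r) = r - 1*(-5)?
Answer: 57312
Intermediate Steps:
o(r) = 5 + r (o(r) = r + 5 = 5 + r)
Z(L) = (5 + L² + 5*L)² (Z(L) = ((5 + L) + ((L² + 3*L) + L))² = ((5 + L) + (L² + 4*L))² = (5 + L² + 5*L)²)
Z(13) - 1*(-191) = (5 + 13² + 5*13)² - 1*(-191) = (5 + 169 + 65)² + 191 = 239² + 191 = 57121 + 191 = 57312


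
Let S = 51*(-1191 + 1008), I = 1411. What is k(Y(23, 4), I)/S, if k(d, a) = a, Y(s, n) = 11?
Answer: -83/549 ≈ -0.15118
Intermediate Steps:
S = -9333 (S = 51*(-183) = -9333)
k(Y(23, 4), I)/S = 1411/(-9333) = 1411*(-1/9333) = -83/549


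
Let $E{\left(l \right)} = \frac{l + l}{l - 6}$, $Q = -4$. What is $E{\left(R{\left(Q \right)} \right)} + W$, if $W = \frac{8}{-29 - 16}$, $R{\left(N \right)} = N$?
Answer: $\frac{28}{45} \approx 0.62222$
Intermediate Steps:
$E{\left(l \right)} = \frac{2 l}{-6 + l}$ ($E{\left(l \right)} = \frac{2 l}{l - 6} = \frac{2 l}{-6 + l}$)
$W = - \frac{8}{45}$ ($W = \frac{8}{-45} = 8 \left(- \frac{1}{45}\right) = - \frac{8}{45} \approx -0.17778$)
$E{\left(R{\left(Q \right)} \right)} + W = 2 \left(-4\right) \frac{1}{-6 - 4} - \frac{8}{45} = 2 \left(-4\right) \frac{1}{-10} - \frac{8}{45} = 2 \left(-4\right) \left(- \frac{1}{10}\right) - \frac{8}{45} = \frac{4}{5} - \frac{8}{45} = \frac{28}{45}$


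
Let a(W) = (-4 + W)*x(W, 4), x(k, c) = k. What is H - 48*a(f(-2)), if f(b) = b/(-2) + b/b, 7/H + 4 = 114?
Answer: 21127/110 ≈ 192.06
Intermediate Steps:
H = 7/110 (H = 7/(-4 + 114) = 7/110 ≈ 0.063636)
f(b) = 1 - b/2 (f(b) = b*(-½) + 1 = -b/2 + 1 = 1 - b/2)
a(W) = W*(-4 + W) (a(W) = (-4 + W)*W = W*(-4 + W))
H - 48*a(f(-2)) = 7/110 - 48*(1 - ½*(-2))*(-4 + (1 - ½*(-2))) = 7/110 - 48*(1 + 1)*(-4 + (1 + 1)) = 7/110 - 96*(-4 + 2) = 7/110 - 96*(-2) = 7/110 - 48*(-4) = 7/110 + 192 = 21127/110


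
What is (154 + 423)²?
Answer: 332929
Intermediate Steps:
(154 + 423)² = 577² = 332929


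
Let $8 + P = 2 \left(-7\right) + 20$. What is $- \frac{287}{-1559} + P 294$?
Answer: $- \frac{916405}{1559} \approx -587.82$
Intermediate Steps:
$P = -2$ ($P = -8 + \left(2 \left(-7\right) + 20\right) = -8 + \left(-14 + 20\right) = -8 + 6 = -2$)
$- \frac{287}{-1559} + P 294 = - \frac{287}{-1559} - 588 = \left(-287\right) \left(- \frac{1}{1559}\right) - 588 = \frac{287}{1559} - 588 = - \frac{916405}{1559}$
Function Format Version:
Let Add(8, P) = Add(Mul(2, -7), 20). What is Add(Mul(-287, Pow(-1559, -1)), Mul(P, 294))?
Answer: Rational(-916405, 1559) ≈ -587.82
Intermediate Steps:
P = -2 (P = Add(-8, Add(Mul(2, -7), 20)) = Add(-8, Add(-14, 20)) = Add(-8, 6) = -2)
Add(Mul(-287, Pow(-1559, -1)), Mul(P, 294)) = Add(Mul(-287, Pow(-1559, -1)), Mul(-2, 294)) = Add(Mul(-287, Rational(-1, 1559)), -588) = Add(Rational(287, 1559), -588) = Rational(-916405, 1559)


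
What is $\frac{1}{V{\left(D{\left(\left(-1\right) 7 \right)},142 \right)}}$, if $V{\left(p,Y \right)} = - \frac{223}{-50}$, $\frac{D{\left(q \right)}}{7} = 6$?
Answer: $\frac{50}{223} \approx 0.22422$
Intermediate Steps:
$D{\left(q \right)} = 42$ ($D{\left(q \right)} = 7 \cdot 6 = 42$)
$V{\left(p,Y \right)} = \frac{223}{50}$ ($V{\left(p,Y \right)} = \left(-223\right) \left(- \frac{1}{50}\right) = \frac{223}{50}$)
$\frac{1}{V{\left(D{\left(\left(-1\right) 7 \right)},142 \right)}} = \frac{1}{\frac{223}{50}} = \frac{50}{223}$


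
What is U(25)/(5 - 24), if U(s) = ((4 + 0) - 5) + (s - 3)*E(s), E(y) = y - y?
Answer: 1/19 ≈ 0.052632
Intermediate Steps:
E(y) = 0
U(s) = -1 (U(s) = ((4 + 0) - 5) + (s - 3)*0 = (4 - 5) + (-3 + s)*0 = -1 + 0 = -1)
U(25)/(5 - 24) = -1/(5 - 24) = -1/(-19) = -1/19*(-1) = 1/19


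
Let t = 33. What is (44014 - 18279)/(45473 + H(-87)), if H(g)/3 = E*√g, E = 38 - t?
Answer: 1170247655/2067813304 - 386025*I*√87/2067813304 ≈ 0.56594 - 0.0017413*I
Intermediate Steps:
E = 5 (E = 38 - 1*33 = 38 - 33 = 5)
H(g) = 15*√g (H(g) = 3*(5*√g) = 15*√g)
(44014 - 18279)/(45473 + H(-87)) = (44014 - 18279)/(45473 + 15*√(-87)) = 25735/(45473 + 15*(I*√87)) = 25735/(45473 + 15*I*√87)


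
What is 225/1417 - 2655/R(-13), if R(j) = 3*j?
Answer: 96690/1417 ≈ 68.236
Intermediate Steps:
225/1417 - 2655/R(-13) = 225/1417 - 2655/(3*(-13)) = 225*(1/1417) - 2655/(-39) = 225/1417 - 2655*(-1/39) = 225/1417 + 885/13 = 96690/1417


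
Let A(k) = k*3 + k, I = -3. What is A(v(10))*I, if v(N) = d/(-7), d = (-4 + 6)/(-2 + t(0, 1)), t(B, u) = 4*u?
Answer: 12/7 ≈ 1.7143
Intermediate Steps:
d = 1 (d = (-4 + 6)/(-2 + 4*1) = 2/(-2 + 4) = 2/2 = 2*(1/2) = 1)
v(N) = -1/7 (v(N) = 1/(-7) = 1*(-1/7) = -1/7)
A(k) = 4*k (A(k) = 3*k + k = 4*k)
A(v(10))*I = (4*(-1/7))*(-3) = -4/7*(-3) = 12/7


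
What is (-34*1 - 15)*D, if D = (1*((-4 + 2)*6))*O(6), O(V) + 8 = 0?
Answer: -4704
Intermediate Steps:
O(V) = -8 (O(V) = -8 + 0 = -8)
D = 96 (D = (1*((-4 + 2)*6))*(-8) = (1*(-2*6))*(-8) = (1*(-12))*(-8) = -12*(-8) = 96)
(-34*1 - 15)*D = (-34*1 - 15)*96 = (-34 - 15)*96 = -49*96 = -4704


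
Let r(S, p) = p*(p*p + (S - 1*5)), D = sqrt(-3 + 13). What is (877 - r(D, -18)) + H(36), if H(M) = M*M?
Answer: 7915 + 18*sqrt(10) ≈ 7971.9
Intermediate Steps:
D = sqrt(10) ≈ 3.1623
r(S, p) = p*(-5 + S + p**2) (r(S, p) = p*(p**2 + (S - 5)) = p*(p**2 + (-5 + S)) = p*(-5 + S + p**2))
H(M) = M**2
(877 - r(D, -18)) + H(36) = (877 - (-18)*(-5 + sqrt(10) + (-18)**2)) + 36**2 = (877 - (-18)*(-5 + sqrt(10) + 324)) + 1296 = (877 - (-18)*(319 + sqrt(10))) + 1296 = (877 - (-5742 - 18*sqrt(10))) + 1296 = (877 + (5742 + 18*sqrt(10))) + 1296 = (6619 + 18*sqrt(10)) + 1296 = 7915 + 18*sqrt(10)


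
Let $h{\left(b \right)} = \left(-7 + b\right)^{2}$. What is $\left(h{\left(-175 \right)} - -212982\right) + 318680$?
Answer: $564786$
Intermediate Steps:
$\left(h{\left(-175 \right)} - -212982\right) + 318680 = \left(\left(-7 - 175\right)^{2} - -212982\right) + 318680 = \left(\left(-182\right)^{2} + 212982\right) + 318680 = \left(33124 + 212982\right) + 318680 = 246106 + 318680 = 564786$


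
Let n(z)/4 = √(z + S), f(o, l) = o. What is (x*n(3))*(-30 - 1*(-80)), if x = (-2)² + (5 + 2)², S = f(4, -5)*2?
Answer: 10600*√11 ≈ 35156.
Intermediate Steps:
S = 8 (S = 4*2 = 8)
x = 53 (x = 4 + 7² = 4 + 49 = 53)
n(z) = 4*√(8 + z) (n(z) = 4*√(z + 8) = 4*√(8 + z))
(x*n(3))*(-30 - 1*(-80)) = (53*(4*√(8 + 3)))*(-30 - 1*(-80)) = (53*(4*√11))*(-30 + 80) = (212*√11)*50 = 10600*√11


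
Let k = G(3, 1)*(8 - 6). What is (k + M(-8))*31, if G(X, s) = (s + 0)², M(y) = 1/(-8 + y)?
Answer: 961/16 ≈ 60.063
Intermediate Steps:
G(X, s) = s²
k = 2 (k = 1²*(8 - 6) = 1*2 = 2)
(k + M(-8))*31 = (2 + 1/(-8 - 8))*31 = (2 + 1/(-16))*31 = (2 - 1/16)*31 = (31/16)*31 = 961/16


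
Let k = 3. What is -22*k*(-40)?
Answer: 2640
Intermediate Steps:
-22*k*(-40) = -22*3*(-40) = -66*(-40) = 2640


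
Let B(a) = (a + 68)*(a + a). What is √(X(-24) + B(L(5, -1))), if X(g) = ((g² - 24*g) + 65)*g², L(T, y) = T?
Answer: √701722 ≈ 837.69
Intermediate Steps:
X(g) = g²*(65 + g² - 24*g) (X(g) = (65 + g² - 24*g)*g² = g²*(65 + g² - 24*g))
B(a) = 2*a*(68 + a) (B(a) = (68 + a)*(2*a) = 2*a*(68 + a))
√(X(-24) + B(L(5, -1))) = √((-24)²*(65 + (-24)² - 24*(-24)) + 2*5*(68 + 5)) = √(576*(65 + 576 + 576) + 2*5*73) = √(576*1217 + 730) = √(700992 + 730) = √701722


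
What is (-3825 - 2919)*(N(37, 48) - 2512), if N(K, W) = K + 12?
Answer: 16610472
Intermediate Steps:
N(K, W) = 12 + K
(-3825 - 2919)*(N(37, 48) - 2512) = (-3825 - 2919)*((12 + 37) - 2512) = -6744*(49 - 2512) = -6744*(-2463) = 16610472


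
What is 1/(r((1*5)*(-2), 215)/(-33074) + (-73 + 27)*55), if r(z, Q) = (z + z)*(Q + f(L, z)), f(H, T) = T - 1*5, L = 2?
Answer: -16537/41836610 ≈ -0.00039528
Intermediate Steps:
f(H, T) = -5 + T (f(H, T) = T - 5 = -5 + T)
r(z, Q) = 2*z*(-5 + Q + z) (r(z, Q) = (z + z)*(Q + (-5 + z)) = (2*z)*(-5 + Q + z) = 2*z*(-5 + Q + z))
1/(r((1*5)*(-2), 215)/(-33074) + (-73 + 27)*55) = 1/((2*((1*5)*(-2))*(-5 + 215 + (1*5)*(-2)))/(-33074) + (-73 + 27)*55) = 1/((2*(5*(-2))*(-5 + 215 + 5*(-2)))*(-1/33074) - 46*55) = 1/((2*(-10)*(-5 + 215 - 10))*(-1/33074) - 2530) = 1/((2*(-10)*200)*(-1/33074) - 2530) = 1/(-4000*(-1/33074) - 2530) = 1/(2000/16537 - 2530) = 1/(-41836610/16537) = -16537/41836610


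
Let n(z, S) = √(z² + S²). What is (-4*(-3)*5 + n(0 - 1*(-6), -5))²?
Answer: (60 + √61)² ≈ 4598.2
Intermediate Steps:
n(z, S) = √(S² + z²)
(-4*(-3)*5 + n(0 - 1*(-6), -5))² = (-4*(-3)*5 + √((-5)² + (0 - 1*(-6))²))² = (12*5 + √(25 + (0 + 6)²))² = (60 + √(25 + 6²))² = (60 + √(25 + 36))² = (60 + √61)²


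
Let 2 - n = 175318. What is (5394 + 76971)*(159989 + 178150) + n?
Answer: 27850643419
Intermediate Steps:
n = -175316 (n = 2 - 1*175318 = 2 - 175318 = -175316)
(5394 + 76971)*(159989 + 178150) + n = (5394 + 76971)*(159989 + 178150) - 175316 = 82365*338139 - 175316 = 27850818735 - 175316 = 27850643419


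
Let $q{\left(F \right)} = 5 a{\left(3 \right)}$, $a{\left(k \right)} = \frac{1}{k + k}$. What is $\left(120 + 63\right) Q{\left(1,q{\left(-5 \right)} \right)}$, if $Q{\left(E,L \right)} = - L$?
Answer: $- \frac{305}{2} \approx -152.5$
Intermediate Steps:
$a{\left(k \right)} = \frac{1}{2 k}$
$q{\left(F \right)} = \frac{5}{6}$ ($q{\left(F \right)} = 5 \frac{1}{2 \cdot 3} = 5 \cdot \frac{1}{2} \cdot \frac{1}{3} = 5 \cdot \frac{1}{6} = \frac{5}{6}$)
$\left(120 + 63\right) Q{\left(1,q{\left(-5 \right)} \right)} = \left(120 + 63\right) \left(\left(-1\right) \frac{5}{6}\right) = 183 \left(- \frac{5}{6}\right) = - \frac{305}{2}$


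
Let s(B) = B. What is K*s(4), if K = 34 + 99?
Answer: 532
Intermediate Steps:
K = 133
K*s(4) = 133*4 = 532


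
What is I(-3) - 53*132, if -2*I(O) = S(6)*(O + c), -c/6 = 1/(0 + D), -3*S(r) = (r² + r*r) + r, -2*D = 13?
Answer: -7023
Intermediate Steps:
D = -13/2 (D = -½*13 = -13/2 ≈ -6.5000)
S(r) = -2*r²/3 - r/3 (S(r) = -((r² + r*r) + r)/3 = -((r² + r²) + r)/3 = -(2*r² + r)/3 = -(r + 2*r²)/3 = -2*r²/3 - r/3)
c = 12/13 (c = -6/(0 - 13/2) = -6/(-13/2) = -6*(-2/13) = 12/13 ≈ 0.92308)
I(O) = 12 + 13*O (I(O) = -(-⅓*6*(1 + 2*6))*(O + 12/13)/2 = -(-⅓*6*(1 + 12))*(12/13 + O)/2 = -(-⅓*6*13)*(12/13 + O)/2 = -(-13)*(12/13 + O) = -(-24 - 26*O)/2 = 12 + 13*O)
I(-3) - 53*132 = (12 + 13*(-3)) - 53*132 = (12 - 39) - 6996 = -27 - 6996 = -7023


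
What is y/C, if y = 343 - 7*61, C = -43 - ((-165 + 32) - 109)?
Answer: -84/199 ≈ -0.42211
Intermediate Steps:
C = 199 (C = -43 - (-133 - 109) = -43 - 1*(-242) = -43 + 242 = 199)
y = -84 (y = 343 - 1*427 = 343 - 427 = -84)
y/C = -84/199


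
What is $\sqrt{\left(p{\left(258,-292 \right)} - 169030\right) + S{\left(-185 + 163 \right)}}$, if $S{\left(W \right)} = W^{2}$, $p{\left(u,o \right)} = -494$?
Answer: $4 i \sqrt{10565} \approx 411.14 i$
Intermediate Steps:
$\sqrt{\left(p{\left(258,-292 \right)} - 169030\right) + S{\left(-185 + 163 \right)}} = \sqrt{\left(-494 - 169030\right) + \left(-185 + 163\right)^{2}} = \sqrt{-169524 + \left(-22\right)^{2}} = \sqrt{-169524 + 484} = \sqrt{-169040} = 4 i \sqrt{10565}$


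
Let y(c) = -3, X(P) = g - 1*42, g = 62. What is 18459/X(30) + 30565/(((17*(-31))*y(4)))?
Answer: 29794979/31620 ≈ 942.28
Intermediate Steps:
X(P) = 20 (X(P) = 62 - 1*42 = 62 - 42 = 20)
18459/X(30) + 30565/(((17*(-31))*y(4))) = 18459/20 + 30565/(((17*(-31))*(-3))) = 18459*(1/20) + 30565/((-527*(-3))) = 18459/20 + 30565/1581 = 29794979/31620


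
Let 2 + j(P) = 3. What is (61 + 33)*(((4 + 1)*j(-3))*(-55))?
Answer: -25850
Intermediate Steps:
j(P) = 1 (j(P) = -2 + 3 = 1)
(61 + 33)*(((4 + 1)*j(-3))*(-55)) = (61 + 33)*(((4 + 1)*1)*(-55)) = 94*((5*1)*(-55)) = 94*(5*(-55)) = 94*(-275) = -25850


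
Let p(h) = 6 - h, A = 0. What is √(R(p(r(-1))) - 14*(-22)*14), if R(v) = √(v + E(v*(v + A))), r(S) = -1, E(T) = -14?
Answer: √(4312 + I*√7) ≈ 65.666 + 0.0201*I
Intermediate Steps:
R(v) = √(-14 + v) (R(v) = √(v - 14) = √(-14 + v))
√(R(p(r(-1))) - 14*(-22)*14) = √(√(-14 + (6 - 1*(-1))) - 14*(-22)*14) = √(√(-14 + (6 + 1)) + 308*14) = √(√(-14 + 7) + 4312) = √(√(-7) + 4312) = √(I*√7 + 4312) = √(4312 + I*√7)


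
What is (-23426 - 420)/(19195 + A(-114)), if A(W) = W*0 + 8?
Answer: -23846/19203 ≈ -1.2418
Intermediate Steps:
A(W) = 8 (A(W) = 0 + 8 = 8)
(-23426 - 420)/(19195 + A(-114)) = (-23426 - 420)/(19195 + 8) = -23846/19203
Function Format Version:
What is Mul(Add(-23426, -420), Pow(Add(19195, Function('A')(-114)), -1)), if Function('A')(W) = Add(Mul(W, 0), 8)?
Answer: Rational(-23846, 19203) ≈ -1.2418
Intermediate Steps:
Function('A')(W) = 8 (Function('A')(W) = Add(0, 8) = 8)
Mul(Add(-23426, -420), Pow(Add(19195, Function('A')(-114)), -1)) = Mul(Add(-23426, -420), Pow(Add(19195, 8), -1)) = Mul(-23846, Pow(19203, -1)) = Mul(-23846, Rational(1, 19203)) = Rational(-23846, 19203)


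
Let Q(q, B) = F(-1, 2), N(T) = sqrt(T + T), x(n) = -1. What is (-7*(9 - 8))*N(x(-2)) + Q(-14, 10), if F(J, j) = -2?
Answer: -2 - 7*I*sqrt(2) ≈ -2.0 - 9.8995*I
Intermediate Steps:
N(T) = sqrt(2)*sqrt(T) (N(T) = sqrt(2*T) = sqrt(2)*sqrt(T))
Q(q, B) = -2
(-7*(9 - 8))*N(x(-2)) + Q(-14, 10) = (-7*(9 - 8))*(sqrt(2)*sqrt(-1)) - 2 = (-7*1)*(sqrt(2)*I) - 2 = -7*I*sqrt(2) - 2 = -2 - 7*I*sqrt(2)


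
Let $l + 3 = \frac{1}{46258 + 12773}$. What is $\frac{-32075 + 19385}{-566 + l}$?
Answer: $\frac{374551695}{16794319} \approx 22.302$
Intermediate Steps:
$l = - \frac{177092}{59031}$ ($l = -3 + \frac{1}{46258 + 12773} = -3 + \frac{1}{59031} = - \frac{177092}{59031} \approx -3.0$)
$\frac{-32075 + 19385}{-566 + l} = \frac{-32075 + 19385}{-566 - \frac{177092}{59031}} = - \frac{12690}{- \frac{33588638}{59031}} = \left(-12690\right) \left(- \frac{59031}{33588638}\right) = \frac{374551695}{16794319}$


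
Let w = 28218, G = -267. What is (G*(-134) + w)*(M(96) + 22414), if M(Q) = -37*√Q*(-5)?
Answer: 1434406344 + 47357040*√6 ≈ 1.5504e+9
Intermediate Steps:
M(Q) = 185*√Q
(G*(-134) + w)*(M(96) + 22414) = (-267*(-134) + 28218)*(185*√96 + 22414) = (35778 + 28218)*(185*(4*√6) + 22414) = 63996*(740*√6 + 22414) = 63996*(22414 + 740*√6) = 1434406344 + 47357040*√6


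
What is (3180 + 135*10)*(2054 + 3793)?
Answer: 26486910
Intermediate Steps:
(3180 + 135*10)*(2054 + 3793) = (3180 + 1350)*5847 = 4530*5847 = 26486910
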